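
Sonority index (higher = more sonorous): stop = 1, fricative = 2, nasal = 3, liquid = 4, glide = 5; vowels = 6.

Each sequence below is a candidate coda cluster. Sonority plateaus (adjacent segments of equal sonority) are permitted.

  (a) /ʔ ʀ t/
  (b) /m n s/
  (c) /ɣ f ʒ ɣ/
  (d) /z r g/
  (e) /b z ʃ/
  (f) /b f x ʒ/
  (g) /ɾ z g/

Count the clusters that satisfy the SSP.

(a) /ʔ ʀ t/: profile 1-4-1 — violates.
(b) /m n s/: profile 3-3-2 — obeys.
(c) /ɣ f ʒ ɣ/: profile 2-2-2-2 — obeys.
(d) /z r g/: profile 2-4-1 — violates.
(e) /b z ʃ/: profile 1-2-2 — violates.
(f) /b f x ʒ/: profile 1-2-2-2 — violates.
(g) /ɾ z g/: profile 4-2-1 — obeys.

3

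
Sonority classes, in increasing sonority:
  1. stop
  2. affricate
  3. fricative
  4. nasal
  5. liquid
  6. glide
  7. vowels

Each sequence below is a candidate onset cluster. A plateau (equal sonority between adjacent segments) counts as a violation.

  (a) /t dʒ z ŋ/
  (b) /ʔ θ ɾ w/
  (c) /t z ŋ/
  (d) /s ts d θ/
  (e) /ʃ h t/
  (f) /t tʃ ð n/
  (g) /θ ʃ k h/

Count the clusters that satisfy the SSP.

(a) 1-2-3-4 → obeys
(b) 1-3-5-6 → obeys
(c) 1-3-4 → obeys
(d) 3-2-1-3 → violates
(e) 3-3-1 → violates
(f) 1-2-3-4 → obeys
(g) 3-3-1-3 → violates

4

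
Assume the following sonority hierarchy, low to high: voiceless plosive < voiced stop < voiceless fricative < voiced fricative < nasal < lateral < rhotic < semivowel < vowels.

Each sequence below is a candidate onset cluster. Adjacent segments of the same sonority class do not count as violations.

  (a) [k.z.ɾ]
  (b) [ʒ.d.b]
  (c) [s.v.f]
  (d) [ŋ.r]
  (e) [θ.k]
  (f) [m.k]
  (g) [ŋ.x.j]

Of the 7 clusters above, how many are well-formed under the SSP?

2

(a) [k.z.ɾ]: profile 1-4-7 — obeys.
(b) [ʒ.d.b]: profile 4-2-2 — violates.
(c) [s.v.f]: profile 3-4-3 — violates.
(d) [ŋ.r]: profile 5-7 — obeys.
(e) [θ.k]: profile 3-1 — violates.
(f) [m.k]: profile 5-1 — violates.
(g) [ŋ.x.j]: profile 5-3-8 — violates.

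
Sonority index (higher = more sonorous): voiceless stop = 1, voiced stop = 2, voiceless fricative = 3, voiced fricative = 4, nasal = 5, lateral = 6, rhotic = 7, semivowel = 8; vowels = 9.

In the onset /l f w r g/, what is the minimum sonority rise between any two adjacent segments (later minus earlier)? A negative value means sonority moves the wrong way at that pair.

-5

/l/ — lateral, sonority 6.
/f/ — voiceless fricative, sonority 3.
/w/ — semivowel, sonority 8.
/r/ — rhotic, sonority 7.
/g/ — voiced stop, sonority 2.
/l/→/f/: change -3.
/f/→/w/: change +5.
/w/→/r/: change -1.
/r/→/g/: change -5.
Minimum = -5.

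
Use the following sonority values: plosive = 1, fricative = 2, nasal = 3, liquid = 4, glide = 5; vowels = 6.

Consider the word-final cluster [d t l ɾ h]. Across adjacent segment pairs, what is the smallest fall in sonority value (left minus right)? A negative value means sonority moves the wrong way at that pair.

-3

/d/ — plosive, sonority 1.
/t/ — plosive, sonority 1.
/l/ — liquid, sonority 4.
/ɾ/ — liquid, sonority 4.
/h/ — fricative, sonority 2.
/d/→/t/: change +0.
/t/→/l/: change -3.
/l/→/ɾ/: change +0.
/ɾ/→/h/: change +2.
Minimum = -3.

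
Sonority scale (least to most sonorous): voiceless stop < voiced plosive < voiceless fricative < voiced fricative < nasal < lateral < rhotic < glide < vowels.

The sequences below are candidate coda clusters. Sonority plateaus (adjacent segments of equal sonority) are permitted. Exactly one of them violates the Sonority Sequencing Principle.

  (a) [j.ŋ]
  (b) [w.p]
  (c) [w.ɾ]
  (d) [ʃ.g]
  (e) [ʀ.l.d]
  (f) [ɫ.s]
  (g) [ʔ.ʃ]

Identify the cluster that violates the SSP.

g

(a) 8-5 → obeys
(b) 8-1 → obeys
(c) 8-7 → obeys
(d) 3-2 → obeys
(e) 7-6-2 → obeys
(f) 6-3 → obeys
(g) 1-3 → violates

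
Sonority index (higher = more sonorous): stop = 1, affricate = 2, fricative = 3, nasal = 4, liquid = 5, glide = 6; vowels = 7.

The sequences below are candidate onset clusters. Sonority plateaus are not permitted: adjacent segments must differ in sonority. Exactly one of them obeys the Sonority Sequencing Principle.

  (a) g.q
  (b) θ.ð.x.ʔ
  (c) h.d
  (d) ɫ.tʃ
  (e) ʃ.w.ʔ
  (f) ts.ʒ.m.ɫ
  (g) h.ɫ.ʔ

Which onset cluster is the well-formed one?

f

(a) g.q: profile 1-1 — violates.
(b) θ.ð.x.ʔ: profile 3-3-3-1 — violates.
(c) h.d: profile 3-1 — violates.
(d) ɫ.tʃ: profile 5-2 — violates.
(e) ʃ.w.ʔ: profile 3-6-1 — violates.
(f) ts.ʒ.m.ɫ: profile 2-3-4-5 — obeys.
(g) h.ɫ.ʔ: profile 3-5-1 — violates.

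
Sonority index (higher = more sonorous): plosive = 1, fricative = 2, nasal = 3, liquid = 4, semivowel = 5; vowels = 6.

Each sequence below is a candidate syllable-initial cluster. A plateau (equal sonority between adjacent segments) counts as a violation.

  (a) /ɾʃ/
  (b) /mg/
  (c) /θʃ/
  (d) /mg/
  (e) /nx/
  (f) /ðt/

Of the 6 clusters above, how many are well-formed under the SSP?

(a) /ɾʃ/: profile 4-2 — violates.
(b) /mg/: profile 3-1 — violates.
(c) /θʃ/: profile 2-2 — violates.
(d) /mg/: profile 3-1 — violates.
(e) /nx/: profile 3-2 — violates.
(f) /ðt/: profile 2-1 — violates.

0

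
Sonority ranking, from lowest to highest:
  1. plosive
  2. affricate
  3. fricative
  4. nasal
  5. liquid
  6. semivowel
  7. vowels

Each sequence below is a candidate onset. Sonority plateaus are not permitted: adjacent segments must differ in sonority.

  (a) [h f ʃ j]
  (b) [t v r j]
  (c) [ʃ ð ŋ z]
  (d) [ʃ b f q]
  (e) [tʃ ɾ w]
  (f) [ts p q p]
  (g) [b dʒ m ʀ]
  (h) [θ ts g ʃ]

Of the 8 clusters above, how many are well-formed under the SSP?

3

(a) [h f ʃ j]: profile 3-3-3-6 — violates.
(b) [t v r j]: profile 1-3-5-6 — obeys.
(c) [ʃ ð ŋ z]: profile 3-3-4-3 — violates.
(d) [ʃ b f q]: profile 3-1-3-1 — violates.
(e) [tʃ ɾ w]: profile 2-5-6 — obeys.
(f) [ts p q p]: profile 2-1-1-1 — violates.
(g) [b dʒ m ʀ]: profile 1-2-4-5 — obeys.
(h) [θ ts g ʃ]: profile 3-2-1-3 — violates.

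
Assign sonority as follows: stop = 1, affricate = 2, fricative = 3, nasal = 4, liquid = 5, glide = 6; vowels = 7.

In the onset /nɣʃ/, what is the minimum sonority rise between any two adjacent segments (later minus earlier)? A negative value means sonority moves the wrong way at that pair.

/n/ is a nasal (sonority 4).
/ɣ/ is a fricative (sonority 3).
/ʃ/ is a fricative (sonority 3).
/n/→/ɣ/: change -1.
/ɣ/→/ʃ/: change +0.
Minimum = -1.

-1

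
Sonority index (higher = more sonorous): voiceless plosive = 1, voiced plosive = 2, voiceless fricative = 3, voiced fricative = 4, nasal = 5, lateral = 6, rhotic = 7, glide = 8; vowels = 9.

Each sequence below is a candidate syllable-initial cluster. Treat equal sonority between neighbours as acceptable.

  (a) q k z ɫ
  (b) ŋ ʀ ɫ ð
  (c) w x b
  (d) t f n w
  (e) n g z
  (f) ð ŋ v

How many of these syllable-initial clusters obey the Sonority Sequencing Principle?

(a) sonority 1-1-4-6: well-formed.
(b) sonority 5-7-6-4: ill-formed.
(c) sonority 8-3-2: ill-formed.
(d) sonority 1-3-5-8: well-formed.
(e) sonority 5-2-4: ill-formed.
(f) sonority 4-5-4: ill-formed.

2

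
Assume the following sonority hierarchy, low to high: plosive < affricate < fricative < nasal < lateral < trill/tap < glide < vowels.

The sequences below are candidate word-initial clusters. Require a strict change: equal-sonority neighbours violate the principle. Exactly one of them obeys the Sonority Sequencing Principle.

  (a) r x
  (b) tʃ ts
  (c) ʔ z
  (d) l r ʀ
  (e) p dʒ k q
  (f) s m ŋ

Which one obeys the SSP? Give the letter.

c

(a) sonority 6-3: ill-formed.
(b) sonority 2-2: ill-formed.
(c) sonority 1-3: well-formed.
(d) sonority 5-6-6: ill-formed.
(e) sonority 1-2-1-1: ill-formed.
(f) sonority 3-4-4: ill-formed.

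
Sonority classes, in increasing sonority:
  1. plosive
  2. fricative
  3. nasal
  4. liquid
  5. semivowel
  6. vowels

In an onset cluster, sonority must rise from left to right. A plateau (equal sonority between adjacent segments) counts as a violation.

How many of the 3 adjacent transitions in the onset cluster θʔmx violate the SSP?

2

/θ/: fricative = 2.
/ʔ/: plosive = 1.
/m/: nasal = 3.
/x/: fricative = 2.
/θ/→/ʔ/: 2→1 (does not rise) — violation.
/ʔ/→/m/: 1→3 (rises) — ok.
/m/→/x/: 3→2 (does not rise) — violation.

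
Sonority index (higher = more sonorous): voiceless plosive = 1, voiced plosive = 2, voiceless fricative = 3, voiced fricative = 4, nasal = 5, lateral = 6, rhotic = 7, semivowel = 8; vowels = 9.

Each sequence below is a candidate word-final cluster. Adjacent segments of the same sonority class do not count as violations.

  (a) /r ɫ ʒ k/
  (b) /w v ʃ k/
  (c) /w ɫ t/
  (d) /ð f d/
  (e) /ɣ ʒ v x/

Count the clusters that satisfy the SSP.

(a) 7-6-4-1 → obeys
(b) 8-4-3-1 → obeys
(c) 8-6-1 → obeys
(d) 4-3-2 → obeys
(e) 4-4-4-3 → obeys

5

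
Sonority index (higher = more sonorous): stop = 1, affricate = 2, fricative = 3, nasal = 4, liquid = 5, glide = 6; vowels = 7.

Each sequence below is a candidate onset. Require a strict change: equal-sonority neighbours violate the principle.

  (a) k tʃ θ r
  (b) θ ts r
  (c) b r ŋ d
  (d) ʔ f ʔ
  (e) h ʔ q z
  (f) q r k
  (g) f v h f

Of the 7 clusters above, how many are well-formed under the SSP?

1

(a) 1-2-3-5 → obeys
(b) 3-2-5 → violates
(c) 1-5-4-1 → violates
(d) 1-3-1 → violates
(e) 3-1-1-3 → violates
(f) 1-5-1 → violates
(g) 3-3-3-3 → violates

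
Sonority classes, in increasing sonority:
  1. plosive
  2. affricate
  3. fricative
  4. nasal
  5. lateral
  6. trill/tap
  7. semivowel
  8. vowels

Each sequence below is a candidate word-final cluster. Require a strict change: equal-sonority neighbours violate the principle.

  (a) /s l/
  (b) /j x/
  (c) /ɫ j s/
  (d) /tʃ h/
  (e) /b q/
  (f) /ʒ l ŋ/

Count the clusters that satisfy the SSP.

(a) 3-5 → violates
(b) 7-3 → obeys
(c) 5-7-3 → violates
(d) 2-3 → violates
(e) 1-1 → violates
(f) 3-5-4 → violates

1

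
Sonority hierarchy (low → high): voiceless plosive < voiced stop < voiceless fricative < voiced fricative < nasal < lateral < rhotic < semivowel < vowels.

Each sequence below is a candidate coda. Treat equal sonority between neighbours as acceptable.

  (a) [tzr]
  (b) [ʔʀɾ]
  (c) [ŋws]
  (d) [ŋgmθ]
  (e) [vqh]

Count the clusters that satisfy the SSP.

0

(a) [tzr]: profile 1-4-7 — violates.
(b) [ʔʀɾ]: profile 1-7-7 — violates.
(c) [ŋws]: profile 5-8-3 — violates.
(d) [ŋgmθ]: profile 5-2-5-3 — violates.
(e) [vqh]: profile 4-1-3 — violates.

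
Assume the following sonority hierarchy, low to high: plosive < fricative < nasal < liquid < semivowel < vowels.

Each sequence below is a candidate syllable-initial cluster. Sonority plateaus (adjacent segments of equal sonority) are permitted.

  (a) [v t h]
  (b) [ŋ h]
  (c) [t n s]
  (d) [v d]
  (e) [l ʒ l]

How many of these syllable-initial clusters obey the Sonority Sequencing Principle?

(a) 2-1-2 → violates
(b) 3-2 → violates
(c) 1-3-2 → violates
(d) 2-1 → violates
(e) 4-2-4 → violates

0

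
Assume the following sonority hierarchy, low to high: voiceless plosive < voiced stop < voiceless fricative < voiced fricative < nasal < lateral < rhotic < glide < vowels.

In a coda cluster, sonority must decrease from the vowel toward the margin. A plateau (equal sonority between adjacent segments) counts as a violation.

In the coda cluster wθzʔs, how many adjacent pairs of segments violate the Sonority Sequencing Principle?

/w/ — glide, sonority 8.
/θ/ — voiceless fricative, sonority 3.
/z/ — voiced fricative, sonority 4.
/ʔ/ — voiceless plosive, sonority 1.
/s/ — voiceless fricative, sonority 3.
/w/→/θ/: 8→3 (falls) — ok.
/θ/→/z/: 3→4 (does not fall) — violation.
/z/→/ʔ/: 4→1 (falls) — ok.
/ʔ/→/s/: 1→3 (does not fall) — violation.

2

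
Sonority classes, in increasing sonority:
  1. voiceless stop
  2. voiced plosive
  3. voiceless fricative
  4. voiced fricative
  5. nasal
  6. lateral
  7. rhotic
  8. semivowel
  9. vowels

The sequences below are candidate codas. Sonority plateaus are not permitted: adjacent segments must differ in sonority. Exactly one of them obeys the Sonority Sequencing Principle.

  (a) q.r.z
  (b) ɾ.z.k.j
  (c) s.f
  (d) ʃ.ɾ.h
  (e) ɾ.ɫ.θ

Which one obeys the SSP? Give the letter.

(a) 1-7-4 → violates
(b) 7-4-1-8 → violates
(c) 3-3 → violates
(d) 3-7-3 → violates
(e) 7-6-3 → obeys

e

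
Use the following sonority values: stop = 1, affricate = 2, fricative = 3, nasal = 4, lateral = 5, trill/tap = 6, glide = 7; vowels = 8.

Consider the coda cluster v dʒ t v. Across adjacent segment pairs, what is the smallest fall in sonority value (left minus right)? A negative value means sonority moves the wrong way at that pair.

/v/ — fricative, sonority 3.
/dʒ/ — affricate, sonority 2.
/t/ — stop, sonority 1.
/v/ — fricative, sonority 3.
/v/→/dʒ/: change +1.
/dʒ/→/t/: change +1.
/t/→/v/: change -2.
Minimum = -2.

-2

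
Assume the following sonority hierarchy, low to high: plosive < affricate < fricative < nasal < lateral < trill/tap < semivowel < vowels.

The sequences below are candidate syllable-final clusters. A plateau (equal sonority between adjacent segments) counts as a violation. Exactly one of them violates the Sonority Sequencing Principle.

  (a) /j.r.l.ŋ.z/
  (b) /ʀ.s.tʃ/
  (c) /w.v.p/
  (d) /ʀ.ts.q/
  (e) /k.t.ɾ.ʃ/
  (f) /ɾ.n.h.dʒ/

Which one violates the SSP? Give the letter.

e

(a) /j.r.l.ŋ.z/: profile 7-6-5-4-3 — obeys.
(b) /ʀ.s.tʃ/: profile 6-3-2 — obeys.
(c) /w.v.p/: profile 7-3-1 — obeys.
(d) /ʀ.ts.q/: profile 6-2-1 — obeys.
(e) /k.t.ɾ.ʃ/: profile 1-1-6-3 — violates.
(f) /ɾ.n.h.dʒ/: profile 6-4-3-2 — obeys.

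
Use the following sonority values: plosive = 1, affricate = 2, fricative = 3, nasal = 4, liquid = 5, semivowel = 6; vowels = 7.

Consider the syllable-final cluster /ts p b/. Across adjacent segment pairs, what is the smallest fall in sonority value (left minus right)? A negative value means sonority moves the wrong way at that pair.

/ts/ is an affricate (sonority 2).
/p/ is a plosive (sonority 1).
/b/ is a plosive (sonority 1).
/ts/→/p/: change +1.
/p/→/b/: change +0.
Minimum = 0.

0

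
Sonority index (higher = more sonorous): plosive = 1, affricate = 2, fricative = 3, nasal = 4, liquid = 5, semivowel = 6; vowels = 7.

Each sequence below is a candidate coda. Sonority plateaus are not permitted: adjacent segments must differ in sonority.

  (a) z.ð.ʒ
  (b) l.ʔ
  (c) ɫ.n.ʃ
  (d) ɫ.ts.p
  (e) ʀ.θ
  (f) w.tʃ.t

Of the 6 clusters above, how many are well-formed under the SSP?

5

(a) 3-3-3 → violates
(b) 5-1 → obeys
(c) 5-4-3 → obeys
(d) 5-2-1 → obeys
(e) 5-3 → obeys
(f) 6-2-1 → obeys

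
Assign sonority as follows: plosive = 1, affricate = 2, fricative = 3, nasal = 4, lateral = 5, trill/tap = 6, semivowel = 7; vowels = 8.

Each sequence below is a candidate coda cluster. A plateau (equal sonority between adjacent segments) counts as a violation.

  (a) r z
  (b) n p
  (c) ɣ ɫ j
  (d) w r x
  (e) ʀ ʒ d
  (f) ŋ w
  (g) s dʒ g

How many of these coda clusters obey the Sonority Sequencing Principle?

5

(a) 6-3 → obeys
(b) 4-1 → obeys
(c) 3-5-7 → violates
(d) 7-6-3 → obeys
(e) 6-3-1 → obeys
(f) 4-7 → violates
(g) 3-2-1 → obeys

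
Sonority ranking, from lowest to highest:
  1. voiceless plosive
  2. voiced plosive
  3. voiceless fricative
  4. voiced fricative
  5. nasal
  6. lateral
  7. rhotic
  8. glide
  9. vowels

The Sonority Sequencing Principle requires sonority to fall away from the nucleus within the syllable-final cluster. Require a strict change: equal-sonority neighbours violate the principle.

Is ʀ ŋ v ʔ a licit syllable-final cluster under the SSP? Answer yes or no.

/ʀ/: rhotic = 7.
/ŋ/: nasal = 5.
/v/: voiced fricative = 4.
/ʔ/: voiceless plosive = 1.
The profile 7-5-4-1 strictly falls, so the syllable-final cluster satisfies the SSP.

yes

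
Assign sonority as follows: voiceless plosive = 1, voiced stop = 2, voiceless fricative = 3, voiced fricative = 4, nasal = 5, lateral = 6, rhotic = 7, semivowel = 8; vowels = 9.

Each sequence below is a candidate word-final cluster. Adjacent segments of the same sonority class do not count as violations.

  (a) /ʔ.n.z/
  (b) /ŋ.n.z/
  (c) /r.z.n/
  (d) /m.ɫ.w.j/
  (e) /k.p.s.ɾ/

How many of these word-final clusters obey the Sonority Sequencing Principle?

1

(a) sonority 1-5-4: ill-formed.
(b) sonority 5-5-4: well-formed.
(c) sonority 7-4-5: ill-formed.
(d) sonority 5-6-8-8: ill-formed.
(e) sonority 1-1-3-7: ill-formed.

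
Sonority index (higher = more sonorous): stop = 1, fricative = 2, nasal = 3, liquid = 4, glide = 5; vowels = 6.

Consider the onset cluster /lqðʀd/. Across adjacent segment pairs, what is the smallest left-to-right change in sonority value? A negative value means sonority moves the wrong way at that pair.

/l/: liquid = 4.
/q/: stop = 1.
/ð/: fricative = 2.
/ʀ/: liquid = 4.
/d/: stop = 1.
/l/→/q/: change -3.
/q/→/ð/: change +1.
/ð/→/ʀ/: change +2.
/ʀ/→/d/: change -3.
Minimum = -3.

-3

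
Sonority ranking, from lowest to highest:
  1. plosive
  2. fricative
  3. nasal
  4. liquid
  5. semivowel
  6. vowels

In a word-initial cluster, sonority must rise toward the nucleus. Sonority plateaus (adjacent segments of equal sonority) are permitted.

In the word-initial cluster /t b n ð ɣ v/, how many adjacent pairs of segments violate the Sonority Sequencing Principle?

1

/t/ — plosive, sonority 1.
/b/ — plosive, sonority 1.
/n/ — nasal, sonority 3.
/ð/ — fricative, sonority 2.
/ɣ/ — fricative, sonority 2.
/v/ — fricative, sonority 2.
/t/→/b/: 1→1 (plateau, allowed) — ok.
/b/→/n/: 1→3 (rises) — ok.
/n/→/ð/: 3→2 (does not rise) — violation.
/ð/→/ɣ/: 2→2 (plateau, allowed) — ok.
/ɣ/→/v/: 2→2 (plateau, allowed) — ok.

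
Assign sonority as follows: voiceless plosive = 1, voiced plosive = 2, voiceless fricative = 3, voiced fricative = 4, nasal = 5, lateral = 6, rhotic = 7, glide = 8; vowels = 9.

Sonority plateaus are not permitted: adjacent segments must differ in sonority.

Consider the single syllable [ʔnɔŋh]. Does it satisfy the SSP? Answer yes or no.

Onset: /ʔ/ is a voiceless plosive (sonority 1), /n/ is a nasal (sonority 5); then the nucleus /ɔ/ (sonority 9).
Onset profile 1-5-9 — rises to the nucleus.
Coda: /ŋ/ is a nasal (sonority 5), /h/ is a voiceless fricative (sonority 3).
Coda profile 9-5-3 — falls from the nucleus.

yes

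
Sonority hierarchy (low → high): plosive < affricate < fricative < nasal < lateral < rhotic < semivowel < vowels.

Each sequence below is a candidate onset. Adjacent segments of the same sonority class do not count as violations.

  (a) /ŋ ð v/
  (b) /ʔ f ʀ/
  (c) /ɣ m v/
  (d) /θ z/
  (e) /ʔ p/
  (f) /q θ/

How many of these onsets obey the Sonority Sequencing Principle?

4

(a) 4-3-3 → violates
(b) 1-3-6 → obeys
(c) 3-4-3 → violates
(d) 3-3 → obeys
(e) 1-1 → obeys
(f) 1-3 → obeys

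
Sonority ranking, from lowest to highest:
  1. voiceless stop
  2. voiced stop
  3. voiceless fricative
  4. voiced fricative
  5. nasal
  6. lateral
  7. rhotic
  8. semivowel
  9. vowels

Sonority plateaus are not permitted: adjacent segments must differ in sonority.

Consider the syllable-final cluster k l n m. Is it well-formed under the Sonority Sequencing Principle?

no

/k/ — voiceless stop, sonority 1.
/l/ — lateral, sonority 6.
/n/ — nasal, sonority 5.
/m/ — nasal, sonority 5.
The profile is 1-6-5-5. Between /k/ (1) and /l/ (6) sonority does not fall, so the cluster violates the SSP.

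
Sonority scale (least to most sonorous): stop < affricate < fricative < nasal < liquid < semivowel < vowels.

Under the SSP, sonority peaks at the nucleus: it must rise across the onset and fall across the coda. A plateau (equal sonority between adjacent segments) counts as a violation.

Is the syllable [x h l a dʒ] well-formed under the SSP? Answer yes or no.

no

Onset: /x/ is a fricative (sonority 3), /h/ is a fricative (sonority 3), /l/ is a liquid (sonority 5); then the nucleus /a/ (sonority 7).
Onset profile 3-3-5-7 — does not strictly rise throughout.
Coda: /dʒ/ is an affricate (sonority 2).
Coda profile 7-2 — falls from the nucleus.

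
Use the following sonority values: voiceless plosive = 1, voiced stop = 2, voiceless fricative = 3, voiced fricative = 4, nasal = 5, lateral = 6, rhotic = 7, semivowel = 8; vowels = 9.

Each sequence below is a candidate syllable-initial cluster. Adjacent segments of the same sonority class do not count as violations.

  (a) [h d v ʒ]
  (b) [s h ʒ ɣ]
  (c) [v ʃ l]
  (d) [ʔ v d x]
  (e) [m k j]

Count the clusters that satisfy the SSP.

1

(a) 3-2-4-4 → violates
(b) 3-3-4-4 → obeys
(c) 4-3-6 → violates
(d) 1-4-2-3 → violates
(e) 5-1-8 → violates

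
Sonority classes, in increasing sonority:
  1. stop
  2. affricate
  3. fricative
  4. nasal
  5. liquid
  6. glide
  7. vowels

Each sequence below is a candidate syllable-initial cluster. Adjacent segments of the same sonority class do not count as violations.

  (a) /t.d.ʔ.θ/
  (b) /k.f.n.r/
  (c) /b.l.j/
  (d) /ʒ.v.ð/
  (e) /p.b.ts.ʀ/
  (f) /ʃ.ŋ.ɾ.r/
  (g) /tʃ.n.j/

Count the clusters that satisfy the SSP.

(a) 1-1-1-3 → obeys
(b) 1-3-4-5 → obeys
(c) 1-5-6 → obeys
(d) 3-3-3 → obeys
(e) 1-1-2-5 → obeys
(f) 3-4-5-5 → obeys
(g) 2-4-6 → obeys

7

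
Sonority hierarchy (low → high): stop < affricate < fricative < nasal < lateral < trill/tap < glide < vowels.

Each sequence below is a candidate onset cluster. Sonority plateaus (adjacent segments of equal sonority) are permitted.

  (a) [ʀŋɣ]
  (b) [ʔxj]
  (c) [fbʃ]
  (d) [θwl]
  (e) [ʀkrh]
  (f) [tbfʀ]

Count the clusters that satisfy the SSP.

(a) 6-4-3 → violates
(b) 1-3-7 → obeys
(c) 3-1-3 → violates
(d) 3-7-5 → violates
(e) 6-1-6-3 → violates
(f) 1-1-3-6 → obeys

2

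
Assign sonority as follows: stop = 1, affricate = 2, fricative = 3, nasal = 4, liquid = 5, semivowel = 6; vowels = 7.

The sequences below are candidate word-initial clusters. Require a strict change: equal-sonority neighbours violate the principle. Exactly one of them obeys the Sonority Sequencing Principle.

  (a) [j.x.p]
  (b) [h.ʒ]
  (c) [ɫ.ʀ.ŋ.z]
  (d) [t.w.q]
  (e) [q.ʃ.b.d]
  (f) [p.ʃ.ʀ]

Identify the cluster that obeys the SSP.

f

(a) 6-3-1 → violates
(b) 3-3 → violates
(c) 5-5-4-3 → violates
(d) 1-6-1 → violates
(e) 1-3-1-1 → violates
(f) 1-3-5 → obeys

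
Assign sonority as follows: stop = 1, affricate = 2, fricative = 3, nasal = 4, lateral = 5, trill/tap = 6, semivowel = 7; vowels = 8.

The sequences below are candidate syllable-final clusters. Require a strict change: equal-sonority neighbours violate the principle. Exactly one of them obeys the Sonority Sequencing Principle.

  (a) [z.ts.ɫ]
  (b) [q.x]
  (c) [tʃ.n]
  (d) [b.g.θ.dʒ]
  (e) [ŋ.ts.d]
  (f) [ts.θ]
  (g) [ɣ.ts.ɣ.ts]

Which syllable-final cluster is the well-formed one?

e

(a) 3-2-5 → violates
(b) 1-3 → violates
(c) 2-4 → violates
(d) 1-1-3-2 → violates
(e) 4-2-1 → obeys
(f) 2-3 → violates
(g) 3-2-3-2 → violates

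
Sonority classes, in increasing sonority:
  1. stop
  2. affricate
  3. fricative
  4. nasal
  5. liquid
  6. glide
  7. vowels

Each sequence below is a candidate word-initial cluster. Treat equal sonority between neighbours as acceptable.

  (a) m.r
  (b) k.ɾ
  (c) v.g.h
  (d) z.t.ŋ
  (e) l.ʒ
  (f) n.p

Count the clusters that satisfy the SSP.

(a) sonority 4-5: well-formed.
(b) sonority 1-5: well-formed.
(c) sonority 3-1-3: ill-formed.
(d) sonority 3-1-4: ill-formed.
(e) sonority 5-3: ill-formed.
(f) sonority 4-1: ill-formed.

2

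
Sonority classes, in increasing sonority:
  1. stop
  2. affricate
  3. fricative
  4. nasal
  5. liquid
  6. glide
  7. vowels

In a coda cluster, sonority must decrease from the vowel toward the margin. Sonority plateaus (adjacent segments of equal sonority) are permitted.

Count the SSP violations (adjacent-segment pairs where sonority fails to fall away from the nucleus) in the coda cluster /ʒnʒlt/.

/ʒ/: fricative = 3.
/n/: nasal = 4.
/ʒ/: fricative = 3.
/l/: liquid = 5.
/t/: stop = 1.
/ʒ/→/n/: 3→4 (does not fall) — violation.
/n/→/ʒ/: 4→3 (falls) — ok.
/ʒ/→/l/: 3→5 (does not fall) — violation.
/l/→/t/: 5→1 (falls) — ok.

2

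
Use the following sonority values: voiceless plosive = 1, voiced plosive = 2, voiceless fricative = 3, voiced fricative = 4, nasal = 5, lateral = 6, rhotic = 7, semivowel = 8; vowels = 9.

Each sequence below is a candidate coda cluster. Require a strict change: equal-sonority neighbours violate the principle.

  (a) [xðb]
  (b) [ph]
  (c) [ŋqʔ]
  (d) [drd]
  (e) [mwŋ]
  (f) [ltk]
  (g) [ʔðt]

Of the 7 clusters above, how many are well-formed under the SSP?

0

(a) 3-4-2 → violates
(b) 1-3 → violates
(c) 5-1-1 → violates
(d) 2-7-2 → violates
(e) 5-8-5 → violates
(f) 6-1-1 → violates
(g) 1-4-1 → violates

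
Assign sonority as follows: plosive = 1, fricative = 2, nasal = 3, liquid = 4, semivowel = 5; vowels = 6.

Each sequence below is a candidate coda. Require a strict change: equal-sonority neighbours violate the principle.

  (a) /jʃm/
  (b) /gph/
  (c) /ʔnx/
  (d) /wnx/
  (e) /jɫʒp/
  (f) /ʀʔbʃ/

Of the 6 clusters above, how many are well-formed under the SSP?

(a) /jʃm/: profile 5-2-3 — violates.
(b) /gph/: profile 1-1-2 — violates.
(c) /ʔnx/: profile 1-3-2 — violates.
(d) /wnx/: profile 5-3-2 — obeys.
(e) /jɫʒp/: profile 5-4-2-1 — obeys.
(f) /ʀʔbʃ/: profile 4-1-1-2 — violates.

2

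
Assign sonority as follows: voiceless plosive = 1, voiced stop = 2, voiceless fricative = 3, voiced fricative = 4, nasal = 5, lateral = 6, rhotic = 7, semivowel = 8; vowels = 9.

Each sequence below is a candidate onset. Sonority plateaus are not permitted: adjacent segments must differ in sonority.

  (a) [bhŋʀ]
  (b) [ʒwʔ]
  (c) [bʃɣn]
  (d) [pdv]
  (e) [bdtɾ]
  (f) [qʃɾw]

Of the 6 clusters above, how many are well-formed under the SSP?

(a) 2-3-5-7 → obeys
(b) 4-8-1 → violates
(c) 2-3-4-5 → obeys
(d) 1-2-4 → obeys
(e) 2-2-1-7 → violates
(f) 1-3-7-8 → obeys

4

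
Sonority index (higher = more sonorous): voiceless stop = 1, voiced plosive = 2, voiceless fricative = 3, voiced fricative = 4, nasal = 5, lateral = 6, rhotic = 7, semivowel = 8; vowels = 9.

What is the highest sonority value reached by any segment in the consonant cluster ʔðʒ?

4

/ʔ/: voiceless stop = 1.
/ð/: voiced fricative = 4.
/ʒ/: voiced fricative = 4.
The maximum is 4.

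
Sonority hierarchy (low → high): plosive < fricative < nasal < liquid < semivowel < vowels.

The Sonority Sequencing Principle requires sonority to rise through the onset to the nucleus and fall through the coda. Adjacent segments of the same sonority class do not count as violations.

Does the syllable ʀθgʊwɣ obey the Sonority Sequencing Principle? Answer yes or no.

no

Onset: /ʀ/ is a liquid (sonority 4), /θ/ is a fricative (sonority 2), /g/ is a plosive (sonority 1); then the nucleus /ʊ/ (sonority 6).
Onset profile 4-2-1-6 — does not rise throughout.
Coda: /w/ is a semivowel (sonority 5), /ɣ/ is a fricative (sonority 2).
Coda profile 6-5-2 — falls from the nucleus.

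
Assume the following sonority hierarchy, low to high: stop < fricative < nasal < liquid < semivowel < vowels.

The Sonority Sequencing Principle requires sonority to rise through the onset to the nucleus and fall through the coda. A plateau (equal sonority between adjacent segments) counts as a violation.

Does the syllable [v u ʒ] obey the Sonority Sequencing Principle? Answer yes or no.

yes

Onset: /v/ is a fricative (sonority 2); then the nucleus /u/ (sonority 6).
Onset profile 2-6 — rises to the nucleus.
Coda: /ʒ/ is a fricative (sonority 2).
Coda profile 6-2 — falls from the nucleus.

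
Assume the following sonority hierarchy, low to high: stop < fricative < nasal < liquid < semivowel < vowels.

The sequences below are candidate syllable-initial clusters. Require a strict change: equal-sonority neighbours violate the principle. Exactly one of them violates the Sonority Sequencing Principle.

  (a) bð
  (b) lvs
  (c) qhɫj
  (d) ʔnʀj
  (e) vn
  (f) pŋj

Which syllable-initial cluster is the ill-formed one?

b

(a) 1-2 → obeys
(b) 4-2-2 → violates
(c) 1-2-4-5 → obeys
(d) 1-3-4-5 → obeys
(e) 2-3 → obeys
(f) 1-3-5 → obeys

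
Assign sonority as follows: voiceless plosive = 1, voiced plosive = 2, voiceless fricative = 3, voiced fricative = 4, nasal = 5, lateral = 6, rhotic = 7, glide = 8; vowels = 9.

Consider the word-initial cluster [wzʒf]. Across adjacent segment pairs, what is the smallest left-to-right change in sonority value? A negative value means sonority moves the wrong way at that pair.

-4

/w/: glide = 8.
/z/: voiced fricative = 4.
/ʒ/: voiced fricative = 4.
/f/: voiceless fricative = 3.
/w/→/z/: change -4.
/z/→/ʒ/: change +0.
/ʒ/→/f/: change -1.
Minimum = -4.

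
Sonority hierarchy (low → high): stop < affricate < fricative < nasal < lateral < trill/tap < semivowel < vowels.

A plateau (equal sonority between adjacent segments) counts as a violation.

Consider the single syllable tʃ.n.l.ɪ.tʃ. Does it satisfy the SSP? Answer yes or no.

Onset: /tʃ/ is an affricate (sonority 2), /n/ is a nasal (sonority 4), /l/ is a lateral (sonority 5); then the nucleus /ɪ/ (sonority 8).
Onset profile 2-4-5-8 — rises to the nucleus.
Coda: /tʃ/ is an affricate (sonority 2).
Coda profile 8-2 — falls from the nucleus.

yes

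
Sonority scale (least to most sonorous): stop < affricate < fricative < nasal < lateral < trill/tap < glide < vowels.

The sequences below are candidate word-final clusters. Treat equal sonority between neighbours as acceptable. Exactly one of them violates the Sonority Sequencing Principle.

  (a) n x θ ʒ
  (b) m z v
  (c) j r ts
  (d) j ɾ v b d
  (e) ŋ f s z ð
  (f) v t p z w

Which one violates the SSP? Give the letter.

(a) sonority 4-3-3-3: well-formed.
(b) sonority 4-3-3: well-formed.
(c) sonority 7-6-2: well-formed.
(d) sonority 7-6-3-1-1: well-formed.
(e) sonority 4-3-3-3-3: well-formed.
(f) sonority 3-1-1-3-7: ill-formed.

f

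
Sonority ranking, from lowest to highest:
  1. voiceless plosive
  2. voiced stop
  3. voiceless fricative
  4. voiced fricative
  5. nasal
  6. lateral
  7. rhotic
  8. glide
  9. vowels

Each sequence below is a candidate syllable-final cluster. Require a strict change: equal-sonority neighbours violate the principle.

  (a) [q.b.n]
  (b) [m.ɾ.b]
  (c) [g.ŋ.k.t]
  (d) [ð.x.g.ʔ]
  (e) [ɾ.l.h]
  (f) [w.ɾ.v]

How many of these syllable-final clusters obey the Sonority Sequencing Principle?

3

(a) 1-2-5 → violates
(b) 5-7-2 → violates
(c) 2-5-1-1 → violates
(d) 4-3-2-1 → obeys
(e) 7-6-3 → obeys
(f) 8-7-4 → obeys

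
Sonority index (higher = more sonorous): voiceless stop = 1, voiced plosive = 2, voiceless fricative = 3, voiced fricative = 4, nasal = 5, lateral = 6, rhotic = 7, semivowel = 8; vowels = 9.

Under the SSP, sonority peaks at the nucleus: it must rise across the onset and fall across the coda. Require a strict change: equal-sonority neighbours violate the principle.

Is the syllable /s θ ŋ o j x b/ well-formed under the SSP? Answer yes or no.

no

Onset: /s/ is a voiceless fricative (sonority 3), /θ/ is a voiceless fricative (sonority 3), /ŋ/ is a nasal (sonority 5); then the nucleus /o/ (sonority 9).
Onset profile 3-3-5-9 — does not strictly rise throughout.
Coda: /j/ is a semivowel (sonority 8), /x/ is a voiceless fricative (sonority 3), /b/ is a voiced plosive (sonority 2).
Coda profile 9-8-3-2 — falls from the nucleus.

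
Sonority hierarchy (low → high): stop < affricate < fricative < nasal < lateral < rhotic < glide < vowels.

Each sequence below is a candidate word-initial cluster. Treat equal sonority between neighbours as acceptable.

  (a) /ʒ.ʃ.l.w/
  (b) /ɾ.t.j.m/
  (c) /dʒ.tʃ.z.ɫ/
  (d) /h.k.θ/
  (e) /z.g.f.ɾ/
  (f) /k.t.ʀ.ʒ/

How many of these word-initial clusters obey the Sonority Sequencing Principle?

(a) sonority 3-3-5-7: well-formed.
(b) sonority 6-1-7-4: ill-formed.
(c) sonority 2-2-3-5: well-formed.
(d) sonority 3-1-3: ill-formed.
(e) sonority 3-1-3-6: ill-formed.
(f) sonority 1-1-6-3: ill-formed.

2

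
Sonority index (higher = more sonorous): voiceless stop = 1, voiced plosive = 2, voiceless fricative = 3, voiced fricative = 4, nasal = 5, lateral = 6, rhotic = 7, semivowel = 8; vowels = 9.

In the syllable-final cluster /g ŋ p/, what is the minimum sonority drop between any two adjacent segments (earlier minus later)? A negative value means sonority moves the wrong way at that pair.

-3

/g/ is a voiced plosive (sonority 2).
/ŋ/ is a nasal (sonority 5).
/p/ is a voiceless stop (sonority 1).
/g/→/ŋ/: change -3.
/ŋ/→/p/: change +4.
Minimum = -3.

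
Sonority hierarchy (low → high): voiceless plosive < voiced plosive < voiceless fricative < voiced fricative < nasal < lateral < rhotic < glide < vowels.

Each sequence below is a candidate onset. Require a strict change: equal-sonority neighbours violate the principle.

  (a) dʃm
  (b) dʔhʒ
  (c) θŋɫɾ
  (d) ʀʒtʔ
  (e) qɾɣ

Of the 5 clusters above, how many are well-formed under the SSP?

(a) sonority 2-3-5: well-formed.
(b) sonority 2-1-3-4: ill-formed.
(c) sonority 3-5-6-7: well-formed.
(d) sonority 7-4-1-1: ill-formed.
(e) sonority 1-7-4: ill-formed.

2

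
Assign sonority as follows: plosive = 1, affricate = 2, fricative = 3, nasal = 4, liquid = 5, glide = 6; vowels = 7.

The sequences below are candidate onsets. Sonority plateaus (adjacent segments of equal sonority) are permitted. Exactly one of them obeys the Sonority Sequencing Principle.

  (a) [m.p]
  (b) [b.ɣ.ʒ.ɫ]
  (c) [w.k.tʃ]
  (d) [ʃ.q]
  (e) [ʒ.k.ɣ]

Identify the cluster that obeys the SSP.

b

(a) [m.p]: profile 4-1 — violates.
(b) [b.ɣ.ʒ.ɫ]: profile 1-3-3-5 — obeys.
(c) [w.k.tʃ]: profile 6-1-2 — violates.
(d) [ʃ.q]: profile 3-1 — violates.
(e) [ʒ.k.ɣ]: profile 3-1-3 — violates.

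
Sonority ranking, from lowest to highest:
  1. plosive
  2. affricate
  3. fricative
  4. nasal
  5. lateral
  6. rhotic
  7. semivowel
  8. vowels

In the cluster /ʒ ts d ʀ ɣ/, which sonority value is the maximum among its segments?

6

/ʒ/: fricative = 3.
/ts/: affricate = 2.
/d/: plosive = 1.
/ʀ/: rhotic = 6.
/ɣ/: fricative = 3.
The maximum is 6.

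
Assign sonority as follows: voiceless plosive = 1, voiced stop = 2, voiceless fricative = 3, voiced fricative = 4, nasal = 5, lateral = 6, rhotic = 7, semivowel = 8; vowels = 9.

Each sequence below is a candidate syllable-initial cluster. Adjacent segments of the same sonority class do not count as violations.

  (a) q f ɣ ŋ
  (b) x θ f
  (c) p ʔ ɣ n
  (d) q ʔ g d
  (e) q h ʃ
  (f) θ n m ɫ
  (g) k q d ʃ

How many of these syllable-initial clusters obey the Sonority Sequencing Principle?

(a) q f ɣ ŋ: profile 1-3-4-5 — obeys.
(b) x θ f: profile 3-3-3 — obeys.
(c) p ʔ ɣ n: profile 1-1-4-5 — obeys.
(d) q ʔ g d: profile 1-1-2-2 — obeys.
(e) q h ʃ: profile 1-3-3 — obeys.
(f) θ n m ɫ: profile 3-5-5-6 — obeys.
(g) k q d ʃ: profile 1-1-2-3 — obeys.

7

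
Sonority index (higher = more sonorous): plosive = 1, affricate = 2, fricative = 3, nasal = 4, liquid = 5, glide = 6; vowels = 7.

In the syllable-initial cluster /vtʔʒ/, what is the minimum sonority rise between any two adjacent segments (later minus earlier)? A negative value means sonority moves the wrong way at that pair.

-2

/v/: fricative = 3.
/t/: plosive = 1.
/ʔ/: plosive = 1.
/ʒ/: fricative = 3.
/v/→/t/: change -2.
/t/→/ʔ/: change +0.
/ʔ/→/ʒ/: change +2.
Minimum = -2.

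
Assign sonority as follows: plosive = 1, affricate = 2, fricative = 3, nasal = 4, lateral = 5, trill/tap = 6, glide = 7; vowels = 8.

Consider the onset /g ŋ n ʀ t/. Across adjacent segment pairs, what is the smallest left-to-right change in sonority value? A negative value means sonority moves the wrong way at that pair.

/g/ — plosive, sonority 1.
/ŋ/ — nasal, sonority 4.
/n/ — nasal, sonority 4.
/ʀ/ — trill/tap, sonority 6.
/t/ — plosive, sonority 1.
/g/→/ŋ/: change +3.
/ŋ/→/n/: change +0.
/n/→/ʀ/: change +2.
/ʀ/→/t/: change -5.
Minimum = -5.

-5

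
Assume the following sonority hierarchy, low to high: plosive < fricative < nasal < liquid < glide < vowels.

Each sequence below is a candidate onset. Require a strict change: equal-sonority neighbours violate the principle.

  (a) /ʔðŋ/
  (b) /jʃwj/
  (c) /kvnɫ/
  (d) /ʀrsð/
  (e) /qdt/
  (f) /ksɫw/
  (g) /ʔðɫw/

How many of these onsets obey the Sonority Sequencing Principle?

(a) /ʔðŋ/: profile 1-2-3 — obeys.
(b) /jʃwj/: profile 5-2-5-5 — violates.
(c) /kvnɫ/: profile 1-2-3-4 — obeys.
(d) /ʀrsð/: profile 4-4-2-2 — violates.
(e) /qdt/: profile 1-1-1 — violates.
(f) /ksɫw/: profile 1-2-4-5 — obeys.
(g) /ʔðɫw/: profile 1-2-4-5 — obeys.

4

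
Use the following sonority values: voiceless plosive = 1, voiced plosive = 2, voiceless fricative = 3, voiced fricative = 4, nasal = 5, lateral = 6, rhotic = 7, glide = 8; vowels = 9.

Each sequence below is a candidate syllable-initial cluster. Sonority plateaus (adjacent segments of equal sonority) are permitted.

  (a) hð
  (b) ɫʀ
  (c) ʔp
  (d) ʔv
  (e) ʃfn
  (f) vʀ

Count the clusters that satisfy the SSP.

(a) hð: profile 3-4 — obeys.
(b) ɫʀ: profile 6-7 — obeys.
(c) ʔp: profile 1-1 — obeys.
(d) ʔv: profile 1-4 — obeys.
(e) ʃfn: profile 3-3-5 — obeys.
(f) vʀ: profile 4-7 — obeys.

6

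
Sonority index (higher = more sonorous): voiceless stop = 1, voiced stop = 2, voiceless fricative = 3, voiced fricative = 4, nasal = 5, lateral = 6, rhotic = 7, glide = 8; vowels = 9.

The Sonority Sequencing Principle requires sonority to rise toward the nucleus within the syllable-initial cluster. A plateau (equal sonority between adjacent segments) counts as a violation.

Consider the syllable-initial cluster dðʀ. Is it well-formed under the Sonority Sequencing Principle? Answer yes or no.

yes

/d/ — voiced stop, sonority 2.
/ð/ — voiced fricative, sonority 4.
/ʀ/ — rhotic, sonority 7.
The profile 2-4-7 strictly rises, so the syllable-initial cluster satisfies the SSP.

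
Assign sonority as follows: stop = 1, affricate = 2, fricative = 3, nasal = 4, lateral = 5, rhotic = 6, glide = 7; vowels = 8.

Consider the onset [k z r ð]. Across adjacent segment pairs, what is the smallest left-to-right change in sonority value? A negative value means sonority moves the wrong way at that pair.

/k/: stop = 1.
/z/: fricative = 3.
/r/: rhotic = 6.
/ð/: fricative = 3.
/k/→/z/: change +2.
/z/→/r/: change +3.
/r/→/ð/: change -3.
Minimum = -3.

-3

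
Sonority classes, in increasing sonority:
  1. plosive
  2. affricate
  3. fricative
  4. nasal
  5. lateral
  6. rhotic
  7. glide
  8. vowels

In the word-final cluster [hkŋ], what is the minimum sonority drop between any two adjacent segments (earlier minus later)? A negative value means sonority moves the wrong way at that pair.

-3

/h/ is a fricative (sonority 3).
/k/ is a plosive (sonority 1).
/ŋ/ is a nasal (sonority 4).
/h/→/k/: change +2.
/k/→/ŋ/: change -3.
Minimum = -3.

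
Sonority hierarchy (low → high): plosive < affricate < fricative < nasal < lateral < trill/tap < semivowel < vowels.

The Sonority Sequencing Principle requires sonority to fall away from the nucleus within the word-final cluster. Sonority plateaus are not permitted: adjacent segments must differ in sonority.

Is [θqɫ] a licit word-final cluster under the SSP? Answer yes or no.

no

/θ/: fricative = 3.
/q/: plosive = 1.
/ɫ/: lateral = 5.
The profile is 3-1-5. Between /q/ (1) and /ɫ/ (5) sonority does not fall, so the cluster violates the SSP.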